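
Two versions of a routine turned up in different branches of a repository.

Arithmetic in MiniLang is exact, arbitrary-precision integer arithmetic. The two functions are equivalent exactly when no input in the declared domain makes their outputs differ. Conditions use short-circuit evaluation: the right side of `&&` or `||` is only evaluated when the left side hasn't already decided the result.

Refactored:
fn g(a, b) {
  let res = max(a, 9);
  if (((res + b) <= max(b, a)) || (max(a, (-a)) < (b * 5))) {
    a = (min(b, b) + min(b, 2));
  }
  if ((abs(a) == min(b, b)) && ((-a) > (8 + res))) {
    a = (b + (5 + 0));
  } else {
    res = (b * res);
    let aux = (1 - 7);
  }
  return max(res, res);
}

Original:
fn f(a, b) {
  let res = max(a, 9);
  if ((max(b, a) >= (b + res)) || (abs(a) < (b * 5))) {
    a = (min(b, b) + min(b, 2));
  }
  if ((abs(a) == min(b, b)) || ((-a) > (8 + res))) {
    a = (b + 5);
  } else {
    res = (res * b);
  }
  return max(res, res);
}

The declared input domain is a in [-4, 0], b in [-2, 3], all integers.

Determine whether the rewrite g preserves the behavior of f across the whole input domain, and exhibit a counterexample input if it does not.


Try a=0, b=0.
f: res := 9 | ((max(b, a) >= (b + res)) || (abs(a) < (b * 5))): false | ((abs(a) == min(b, b)) || ((-a) > (8 + res))): true | a := 5 | result 9
g: res := 9 | (((res + b) <= max(b, a)) || (max(a, (-a)) < (b * 5))): false | ((abs(a) == min(b, b)) && ((-a) > (8 + res))): false | res := 0 | aux := -6 | result 0
9 != 0, so the rewrite changes behavior.
verdict: not equivalent; witness: a=0, b=0


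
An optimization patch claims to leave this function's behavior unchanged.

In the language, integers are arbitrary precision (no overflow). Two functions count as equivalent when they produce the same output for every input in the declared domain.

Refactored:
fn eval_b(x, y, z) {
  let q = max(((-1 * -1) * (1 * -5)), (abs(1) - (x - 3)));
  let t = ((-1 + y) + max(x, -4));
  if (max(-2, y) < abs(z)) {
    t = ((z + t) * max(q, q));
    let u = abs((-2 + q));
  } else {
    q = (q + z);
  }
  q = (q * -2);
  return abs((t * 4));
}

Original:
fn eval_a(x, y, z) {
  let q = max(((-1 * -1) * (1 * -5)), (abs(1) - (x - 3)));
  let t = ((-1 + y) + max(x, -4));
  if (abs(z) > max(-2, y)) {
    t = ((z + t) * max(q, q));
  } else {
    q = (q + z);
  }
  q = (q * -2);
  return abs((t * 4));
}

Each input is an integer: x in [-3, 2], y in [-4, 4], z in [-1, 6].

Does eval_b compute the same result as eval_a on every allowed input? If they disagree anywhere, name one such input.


Comparing the listings, the differences include: constant usage differs; and local variable names differ; and arithmetic usage differs; and comparison usage differs; and min/max/abs usage differs; and statement counts differ.
One worked example (x=-2, y=-1, z=3) — eval_a: q becomes 6; next t becomes -4; next (abs(z) > max(-2, y)) evaluates to true; next t becomes -6; next q becomes -12; next final value 24; eval_b: q becomes 6; next t becomes -4; next (max(-2, y) < abs(z)) evaluates to true; next t becomes -6; next u becomes 4; next q becomes -12; next final value 24; agreement on 24.
An exhaustive pass over the 432 declared inputs shows identical outputs.
verdict: equivalent


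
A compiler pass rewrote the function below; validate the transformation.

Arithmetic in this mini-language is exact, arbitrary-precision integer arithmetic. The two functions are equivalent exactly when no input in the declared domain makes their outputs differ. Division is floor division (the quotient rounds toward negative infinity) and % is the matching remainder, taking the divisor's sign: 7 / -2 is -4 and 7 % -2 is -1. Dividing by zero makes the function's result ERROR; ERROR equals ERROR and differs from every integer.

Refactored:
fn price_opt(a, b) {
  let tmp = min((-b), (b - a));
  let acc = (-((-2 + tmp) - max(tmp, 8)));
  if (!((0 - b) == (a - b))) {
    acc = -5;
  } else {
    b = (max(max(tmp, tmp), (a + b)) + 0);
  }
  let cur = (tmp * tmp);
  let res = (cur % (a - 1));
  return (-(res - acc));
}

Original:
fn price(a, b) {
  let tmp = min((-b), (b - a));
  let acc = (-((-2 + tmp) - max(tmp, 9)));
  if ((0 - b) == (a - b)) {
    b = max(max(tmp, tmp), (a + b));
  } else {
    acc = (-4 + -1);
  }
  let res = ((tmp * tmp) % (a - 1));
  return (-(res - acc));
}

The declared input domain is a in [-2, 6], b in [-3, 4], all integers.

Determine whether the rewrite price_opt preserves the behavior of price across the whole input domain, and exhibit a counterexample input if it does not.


There is a counterexample at a=0, b=-3: 14 on one side, 13 on the other.
price: tmp=-3, then acc=14, then ((0 - b) == (a - b)) is true, then b=-3, then res=0, then returns 14
price_opt: tmp=-3, then acc=13, then (!((0 - b) == (a - b))) is false, then b=-3, then cur=9, then res=0, then returns 13
verdict: not equivalent; witness: a=0, b=-3


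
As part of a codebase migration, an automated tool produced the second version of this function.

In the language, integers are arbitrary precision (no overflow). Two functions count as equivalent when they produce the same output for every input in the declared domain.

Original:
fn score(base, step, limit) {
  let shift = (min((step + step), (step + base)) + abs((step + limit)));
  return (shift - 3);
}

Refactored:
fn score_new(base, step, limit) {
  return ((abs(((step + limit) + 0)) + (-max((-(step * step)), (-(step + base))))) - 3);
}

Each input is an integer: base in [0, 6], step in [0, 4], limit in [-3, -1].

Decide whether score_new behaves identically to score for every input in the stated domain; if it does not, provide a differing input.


Try base=1, step=1, limit=-3.
score: shift := 4 | result 1
score_new: result 0
1 vs 0 — the two versions disagree here.
verdict: not equivalent; witness: base=1, step=1, limit=-3


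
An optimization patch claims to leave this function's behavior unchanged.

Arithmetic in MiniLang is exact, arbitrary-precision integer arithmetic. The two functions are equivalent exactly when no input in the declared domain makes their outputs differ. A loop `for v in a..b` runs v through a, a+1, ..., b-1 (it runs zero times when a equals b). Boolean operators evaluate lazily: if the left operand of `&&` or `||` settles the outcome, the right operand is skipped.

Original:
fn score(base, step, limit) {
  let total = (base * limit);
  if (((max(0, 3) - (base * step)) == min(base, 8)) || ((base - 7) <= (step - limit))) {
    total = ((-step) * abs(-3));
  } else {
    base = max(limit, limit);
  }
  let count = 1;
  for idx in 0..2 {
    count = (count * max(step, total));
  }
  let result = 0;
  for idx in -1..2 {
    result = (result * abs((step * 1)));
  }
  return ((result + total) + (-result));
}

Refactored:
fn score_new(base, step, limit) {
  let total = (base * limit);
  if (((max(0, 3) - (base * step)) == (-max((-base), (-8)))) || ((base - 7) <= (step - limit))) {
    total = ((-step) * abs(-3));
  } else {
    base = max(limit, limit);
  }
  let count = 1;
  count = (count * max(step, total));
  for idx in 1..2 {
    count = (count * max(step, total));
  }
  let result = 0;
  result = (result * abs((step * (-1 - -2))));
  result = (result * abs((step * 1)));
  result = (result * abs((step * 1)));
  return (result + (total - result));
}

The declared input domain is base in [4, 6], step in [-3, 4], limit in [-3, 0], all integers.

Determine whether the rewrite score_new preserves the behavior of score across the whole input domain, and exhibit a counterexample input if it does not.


Equivalent — the differences include loop structure differs, statement counts differ, constant usage differs, min/max/abs usage differs, arithmetic usage differs, yet no declared input distinguishes the two.
As a probe, take base=5, step=1, limit=-1: score runs total := -5 | (((max(0, 3) - (base * step)) == min(base, 8)) || ((base - 7) <= (step - limit))): true | total := -3 | count := 1 | iter idx=0: | count := 1 | iter idx=1: | count := 1 | result := 0 | iter idx=-1: | result := 0 | iter idx=0: | result := 0 | iter idx=1: | result := 0 | result -3; score_new runs total := -5 | (((max(0, 3) - (base * step)) == (-max((-base), (-8)))) || ((base - 7) <= (step - limit))): true | total := -3 | count := 1 | count := 1 | iter idx=1: | count := 1 | result := 0 | result := 0 | result := 0 | result := 0 | result -3; both end at -3.
Every one of the 96 inputs gives matching results.
verdict: equivalent


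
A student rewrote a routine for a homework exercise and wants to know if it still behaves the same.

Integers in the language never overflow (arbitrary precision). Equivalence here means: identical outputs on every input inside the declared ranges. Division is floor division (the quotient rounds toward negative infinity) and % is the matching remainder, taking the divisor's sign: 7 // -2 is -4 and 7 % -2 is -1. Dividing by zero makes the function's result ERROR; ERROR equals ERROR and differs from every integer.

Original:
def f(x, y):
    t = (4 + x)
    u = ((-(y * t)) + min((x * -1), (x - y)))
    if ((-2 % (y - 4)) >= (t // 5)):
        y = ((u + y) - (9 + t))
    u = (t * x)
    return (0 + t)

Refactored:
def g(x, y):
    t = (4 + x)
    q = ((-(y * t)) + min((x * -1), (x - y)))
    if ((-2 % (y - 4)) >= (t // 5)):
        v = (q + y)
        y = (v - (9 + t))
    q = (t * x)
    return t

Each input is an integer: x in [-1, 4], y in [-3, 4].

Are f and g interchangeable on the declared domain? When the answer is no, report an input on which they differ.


Comparing the listings, the differences include: arithmetic usage differs; local variable names differ; constant usage differs; statement counts differ.
Tracing x=2, y=0: f: t becomes 6; next u becomes -2; next ((-2 % (y - 4)) >= (t // 5)) evaluates to false; next u becomes 12; next final value 6 | g: t becomes 6; next q becomes -2; next ((-2 % (y - 4)) >= (t // 5)) evaluates to false; next q becomes 12; next final value 6 — matching result 6.
An exhaustive pass over the 48 declared inputs shows identical outputs.
verdict: equivalent


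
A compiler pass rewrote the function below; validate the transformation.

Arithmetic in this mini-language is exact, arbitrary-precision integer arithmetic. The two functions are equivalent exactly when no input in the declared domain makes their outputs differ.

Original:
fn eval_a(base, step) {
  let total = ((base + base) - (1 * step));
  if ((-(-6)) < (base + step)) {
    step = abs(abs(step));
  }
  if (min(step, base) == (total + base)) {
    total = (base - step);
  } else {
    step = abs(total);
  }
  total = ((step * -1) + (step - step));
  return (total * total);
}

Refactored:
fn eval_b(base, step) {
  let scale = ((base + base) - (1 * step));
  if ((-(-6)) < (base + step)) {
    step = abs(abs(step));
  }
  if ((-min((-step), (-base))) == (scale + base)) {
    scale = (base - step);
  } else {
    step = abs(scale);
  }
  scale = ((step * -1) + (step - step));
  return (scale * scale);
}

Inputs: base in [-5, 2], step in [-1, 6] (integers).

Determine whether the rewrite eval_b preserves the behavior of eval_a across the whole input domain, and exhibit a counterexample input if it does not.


Input base=1, step=2: 4 from eval_a versus 0 from eval_b.
verdict: not equivalent; witness: base=1, step=2


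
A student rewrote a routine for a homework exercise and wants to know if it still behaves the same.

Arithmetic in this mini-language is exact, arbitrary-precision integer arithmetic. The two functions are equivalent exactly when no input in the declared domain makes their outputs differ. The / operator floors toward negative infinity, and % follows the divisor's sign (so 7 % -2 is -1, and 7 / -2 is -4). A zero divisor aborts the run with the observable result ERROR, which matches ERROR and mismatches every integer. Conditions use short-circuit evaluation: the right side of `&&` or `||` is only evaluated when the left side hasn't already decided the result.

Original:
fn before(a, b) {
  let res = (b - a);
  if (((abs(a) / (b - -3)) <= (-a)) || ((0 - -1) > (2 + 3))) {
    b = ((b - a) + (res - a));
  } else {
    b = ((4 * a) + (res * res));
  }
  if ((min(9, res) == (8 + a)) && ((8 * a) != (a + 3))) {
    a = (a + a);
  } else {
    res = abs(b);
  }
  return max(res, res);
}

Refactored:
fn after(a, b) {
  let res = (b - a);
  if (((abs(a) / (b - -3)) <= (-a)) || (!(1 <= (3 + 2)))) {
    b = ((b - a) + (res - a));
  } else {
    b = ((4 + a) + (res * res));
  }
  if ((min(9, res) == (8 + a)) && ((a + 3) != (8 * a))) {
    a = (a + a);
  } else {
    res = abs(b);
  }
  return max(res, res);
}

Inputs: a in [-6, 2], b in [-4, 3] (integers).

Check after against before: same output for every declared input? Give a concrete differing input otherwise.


Not equivalent: a=1, b=-2 separates them (13 vs 14).
before: res := -3 | (((abs(a) / (b - -3)) <= (-a)) || ((0 - -1) > (2 + 3))): false | b := 13 | ((min(9, res) == (8 + a)) && ((8 * a) != (a + 3))): false | res := 13 | result 13
after: res := -3 | (((abs(a) / (b - -3)) <= (-a)) || (!(1 <= (3 + 2)))): false | b := 14 | ((min(9, res) == (8 + a)) && ((a + 3) != (8 * a))): false | res := 14 | result 14
verdict: not equivalent; witness: a=1, b=-2


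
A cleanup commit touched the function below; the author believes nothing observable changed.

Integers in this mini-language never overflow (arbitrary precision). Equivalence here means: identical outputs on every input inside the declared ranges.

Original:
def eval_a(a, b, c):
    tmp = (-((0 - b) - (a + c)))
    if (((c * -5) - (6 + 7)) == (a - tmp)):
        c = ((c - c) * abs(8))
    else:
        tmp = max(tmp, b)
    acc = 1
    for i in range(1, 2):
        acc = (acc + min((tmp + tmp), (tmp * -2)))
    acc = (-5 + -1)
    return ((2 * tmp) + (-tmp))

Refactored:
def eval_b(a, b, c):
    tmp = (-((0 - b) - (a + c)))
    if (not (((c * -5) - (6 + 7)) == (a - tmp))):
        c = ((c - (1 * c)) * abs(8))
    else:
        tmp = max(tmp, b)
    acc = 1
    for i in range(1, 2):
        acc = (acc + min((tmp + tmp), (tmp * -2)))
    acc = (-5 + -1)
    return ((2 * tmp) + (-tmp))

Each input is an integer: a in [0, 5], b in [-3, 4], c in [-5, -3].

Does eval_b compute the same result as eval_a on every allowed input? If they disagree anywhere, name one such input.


These are not equivalent — on a=0, b=-3, c=-5 the outputs split (-3 vs -8).
eval_a: tmp becomes -8; next (((c * -5) - (6 + 7)) == (a - tmp)) evaluates to false; next tmp becomes -3; next acc becomes 1; next at i=1:; next acc becomes -5; next acc becomes -6; next final value -3
eval_b: tmp becomes -8; next (not (((c * -5) - (6 + 7)) == (a - tmp))) evaluates to true; next c becomes 0; next acc becomes 1; next at i=1:; next acc becomes -15; next acc becomes -6; next final value -8
verdict: not equivalent; witness: a=0, b=-3, c=-5


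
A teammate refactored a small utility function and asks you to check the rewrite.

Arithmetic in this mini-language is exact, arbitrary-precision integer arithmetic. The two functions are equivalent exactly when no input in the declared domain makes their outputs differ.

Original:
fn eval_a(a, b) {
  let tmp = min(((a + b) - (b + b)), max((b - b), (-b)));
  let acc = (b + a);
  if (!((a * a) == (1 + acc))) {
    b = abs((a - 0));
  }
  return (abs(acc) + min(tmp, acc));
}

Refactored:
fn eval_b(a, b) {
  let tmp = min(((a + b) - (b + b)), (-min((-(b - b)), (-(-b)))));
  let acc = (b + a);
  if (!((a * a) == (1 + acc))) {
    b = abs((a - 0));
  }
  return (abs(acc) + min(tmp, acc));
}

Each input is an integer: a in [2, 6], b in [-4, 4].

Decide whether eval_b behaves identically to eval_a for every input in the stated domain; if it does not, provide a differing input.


Side by side, the visible changes include: min/max/abs usage differs.
Spot check at a=4, b=-3 — eval_a: tmp := 3 | acc := 1 | (!((a * a) == (1 + acc))): true | b := 4 | result 2. eval_b: tmp := 3 | acc := 1 | (!((a * a) == (1 + acc))): true | b := 4 | result 2. Both give 2.
Sweeping the whole domain (45 inputs) finds no disagreement.
verdict: equivalent


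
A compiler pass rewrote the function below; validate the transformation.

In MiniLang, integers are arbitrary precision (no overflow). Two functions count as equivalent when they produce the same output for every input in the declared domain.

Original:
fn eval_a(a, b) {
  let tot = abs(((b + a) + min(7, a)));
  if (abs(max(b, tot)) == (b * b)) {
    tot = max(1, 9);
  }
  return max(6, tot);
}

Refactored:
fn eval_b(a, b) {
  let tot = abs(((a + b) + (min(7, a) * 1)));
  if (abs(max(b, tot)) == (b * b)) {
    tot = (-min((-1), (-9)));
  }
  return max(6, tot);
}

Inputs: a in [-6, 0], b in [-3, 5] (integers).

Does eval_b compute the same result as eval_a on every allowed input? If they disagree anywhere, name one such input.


Reading the diff, among the changes: constant usage differs; also min/max/abs usage differs; also arithmetic usage differs.
Spot check at a=-3, b=-2 — eval_a: tot becomes 8; next (abs(max(b, tot)) == (b * b)) evaluates to false; next final value 8. eval_b: tot becomes 8; next (abs(max(b, tot)) == (b * b)) evaluates to false; next final value 8. Both give 8.
Checked all 63 inputs in the declared domain: the outputs agree on every one.
verdict: equivalent


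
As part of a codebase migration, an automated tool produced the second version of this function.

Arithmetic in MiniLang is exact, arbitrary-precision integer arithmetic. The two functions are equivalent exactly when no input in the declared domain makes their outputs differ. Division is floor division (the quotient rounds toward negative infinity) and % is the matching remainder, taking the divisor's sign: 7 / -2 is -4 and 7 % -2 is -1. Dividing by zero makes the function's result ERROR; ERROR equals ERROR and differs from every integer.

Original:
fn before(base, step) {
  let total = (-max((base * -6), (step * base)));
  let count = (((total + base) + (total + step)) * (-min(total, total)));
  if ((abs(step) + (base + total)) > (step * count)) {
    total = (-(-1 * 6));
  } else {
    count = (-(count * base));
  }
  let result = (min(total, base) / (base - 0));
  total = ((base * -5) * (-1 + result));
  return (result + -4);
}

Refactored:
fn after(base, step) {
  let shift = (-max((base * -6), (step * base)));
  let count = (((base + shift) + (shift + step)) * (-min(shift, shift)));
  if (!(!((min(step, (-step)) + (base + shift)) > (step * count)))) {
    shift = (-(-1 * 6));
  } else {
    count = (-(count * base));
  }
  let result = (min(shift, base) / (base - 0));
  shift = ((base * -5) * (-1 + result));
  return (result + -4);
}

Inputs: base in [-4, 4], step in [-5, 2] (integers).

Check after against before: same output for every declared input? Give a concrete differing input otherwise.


There is a counterexample at base=1, step=1: -3 on one side, -5 on the other.
before: total=-1, then count=0, then ((abs(step) + (base + total)) > (step * count)) is true, then total=6, then result=1, then total=0, then returns -3
after: shift=-1, then count=0, then (!(!((min(step, (-step)) + (base + shift)) > (step * count)))) is false, then count=0, then result=-1, then shift=10, then returns -5
verdict: not equivalent; witness: base=1, step=1


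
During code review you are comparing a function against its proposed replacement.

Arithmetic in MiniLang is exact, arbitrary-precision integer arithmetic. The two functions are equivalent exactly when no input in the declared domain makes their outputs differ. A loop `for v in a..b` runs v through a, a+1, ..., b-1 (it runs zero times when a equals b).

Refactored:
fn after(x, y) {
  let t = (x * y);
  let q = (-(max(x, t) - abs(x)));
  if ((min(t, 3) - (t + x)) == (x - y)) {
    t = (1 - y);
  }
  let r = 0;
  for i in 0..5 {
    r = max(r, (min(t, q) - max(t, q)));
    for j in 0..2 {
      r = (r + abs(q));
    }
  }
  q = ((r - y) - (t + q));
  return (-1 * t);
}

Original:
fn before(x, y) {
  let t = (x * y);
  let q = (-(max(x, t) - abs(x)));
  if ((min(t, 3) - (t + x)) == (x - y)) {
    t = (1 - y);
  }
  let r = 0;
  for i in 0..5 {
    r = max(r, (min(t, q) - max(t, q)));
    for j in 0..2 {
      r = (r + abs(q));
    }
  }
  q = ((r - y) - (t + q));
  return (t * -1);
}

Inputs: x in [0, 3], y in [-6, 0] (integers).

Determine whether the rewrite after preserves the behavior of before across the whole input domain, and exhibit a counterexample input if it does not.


Reading the diff, among the changes: same computation, different form.
Tracing x=1, y=-6: before: t becomes -6; next q becomes 0; next ((min(t, 3) - (t + x)) == (x - y)) evaluates to false; next r becomes 0; next at i=0:; next r becomes 0; next at j=0:; next r becomes 0; next at j=1:; next r becomes 0; next at i=1:; next r becomes 0; next at j=0:; next r becomes 0; next at j=1:; next r becomes 0; next at i=2:; next r becomes 0; next at j=0:; next r becomes 0; next at j=1:; next r becomes 0; next at i=3:; next r becomes 0; next at j=0:; next r becomes 0; next at j=1:; next r becomes 0; next at i=4:; next r becomes 0; next at j=0:; next r becomes 0; next at j=1:; next r becomes 0; next q becomes 12; next final value 6 | after: t becomes -6; next q becomes 0; next ((min(t, 3) - (t + x)) == (x - y)) evaluates to false; next r becomes 0; next at i=0:; next r becomes 0; next at j=0:; next r becomes 0; next at j=1:; next r becomes 0; next at i=1:; next r becomes 0; next at j=0:; next r becomes 0; next at j=1:; next r becomes 0; next at i=2:; next r becomes 0; next at j=0:; next r becomes 0; next at j=1:; next r becomes 0; next at i=3:; next r becomes 0; next at j=0:; next r becomes 0; next at j=1:; next r becomes 0; next at i=4:; next r becomes 0; next at j=0:; next r becomes 0; next at j=1:; next r becomes 0; next q becomes 12; next final value 6 — matching result 6.
Across all 28 domain points the two functions coincide.
verdict: equivalent


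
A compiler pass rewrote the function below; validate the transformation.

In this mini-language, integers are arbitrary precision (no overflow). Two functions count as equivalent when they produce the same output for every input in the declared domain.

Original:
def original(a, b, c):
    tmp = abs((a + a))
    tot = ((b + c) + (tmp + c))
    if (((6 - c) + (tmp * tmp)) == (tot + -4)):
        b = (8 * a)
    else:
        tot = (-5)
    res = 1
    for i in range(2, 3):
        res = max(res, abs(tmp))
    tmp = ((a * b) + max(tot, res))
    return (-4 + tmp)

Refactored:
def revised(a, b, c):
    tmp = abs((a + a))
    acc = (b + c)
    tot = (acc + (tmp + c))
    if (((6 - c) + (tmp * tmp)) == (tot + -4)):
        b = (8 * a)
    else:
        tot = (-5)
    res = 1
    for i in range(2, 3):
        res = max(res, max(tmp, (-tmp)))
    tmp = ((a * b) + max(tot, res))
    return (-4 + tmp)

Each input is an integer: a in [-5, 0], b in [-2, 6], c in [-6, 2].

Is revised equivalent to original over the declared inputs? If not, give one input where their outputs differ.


Side by side, the visible changes include: min/max/abs usage differs, plus statement counts differ, plus local variable names differ.
Tracing a=-4, b=-2, c=2: original: tmp becomes 8; next tot becomes 10; next (((6 - c) + (tmp * tmp)) == (tot + -4)) evaluates to false; next tot becomes -5; next res becomes 1; next at i=2:; next res becomes 8; next tmp becomes 16; next final value 12 | revised: tmp becomes 8; next acc becomes 0; next tot becomes 10; next (((6 - c) + (tmp * tmp)) == (tot + -4)) evaluates to false; next tot becomes -5; next res becomes 1; next at i=2:; next res becomes 8; next tmp becomes 16; next final value 12 — matching result 12.
Sweeping the whole domain (486 inputs) finds no disagreement.
verdict: equivalent


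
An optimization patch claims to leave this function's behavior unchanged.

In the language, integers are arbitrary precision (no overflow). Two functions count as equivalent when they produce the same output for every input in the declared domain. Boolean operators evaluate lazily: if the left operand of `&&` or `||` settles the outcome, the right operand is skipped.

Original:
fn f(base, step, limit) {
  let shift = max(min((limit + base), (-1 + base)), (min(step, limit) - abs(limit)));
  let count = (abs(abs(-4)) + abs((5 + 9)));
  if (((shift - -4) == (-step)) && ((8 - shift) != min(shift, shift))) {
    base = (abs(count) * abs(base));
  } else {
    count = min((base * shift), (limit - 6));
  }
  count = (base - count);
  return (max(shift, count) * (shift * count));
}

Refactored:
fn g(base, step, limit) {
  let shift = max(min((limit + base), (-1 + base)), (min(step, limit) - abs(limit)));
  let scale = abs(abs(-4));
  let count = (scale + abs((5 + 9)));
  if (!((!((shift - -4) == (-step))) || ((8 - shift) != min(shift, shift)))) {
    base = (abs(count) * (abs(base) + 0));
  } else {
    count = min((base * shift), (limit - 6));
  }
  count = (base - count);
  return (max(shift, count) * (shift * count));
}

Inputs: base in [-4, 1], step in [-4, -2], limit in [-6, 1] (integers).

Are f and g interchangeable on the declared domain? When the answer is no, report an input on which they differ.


At base=-4, step=-2, limit=0: f gives -5832, g gives -8.
verdict: not equivalent; witness: base=-4, step=-2, limit=0


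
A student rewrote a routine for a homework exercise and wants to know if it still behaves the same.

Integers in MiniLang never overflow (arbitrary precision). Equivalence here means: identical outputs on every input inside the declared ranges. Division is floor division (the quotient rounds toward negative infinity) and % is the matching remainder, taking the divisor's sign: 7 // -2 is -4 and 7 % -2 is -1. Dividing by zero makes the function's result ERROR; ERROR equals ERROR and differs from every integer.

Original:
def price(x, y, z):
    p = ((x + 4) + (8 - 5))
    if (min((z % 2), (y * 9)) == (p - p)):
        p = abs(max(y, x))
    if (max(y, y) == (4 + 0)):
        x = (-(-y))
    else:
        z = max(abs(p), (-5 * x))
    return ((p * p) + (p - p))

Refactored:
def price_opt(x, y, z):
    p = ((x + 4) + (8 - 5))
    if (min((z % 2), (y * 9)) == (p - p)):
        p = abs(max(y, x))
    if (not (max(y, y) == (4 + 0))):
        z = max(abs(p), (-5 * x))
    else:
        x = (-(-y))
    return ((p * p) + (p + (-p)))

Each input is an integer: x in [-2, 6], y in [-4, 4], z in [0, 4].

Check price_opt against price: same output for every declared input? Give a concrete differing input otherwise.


Comparing the listings, the differences include: boolean connective usage differs, arithmetic usage differs.
Tracing x=4, y=2, z=0: price: p becomes 11; next (min((z % 2), (y * 9)) == (p - p)) evaluates to true; next p becomes 4; next (max(y, y) == (4 + 0)) evaluates to false; next z becomes 4; next final value 16 | price_opt: p becomes 11; next (min((z % 2), (y * 9)) == (p - p)) evaluates to true; next p becomes 4; next (not (max(y, y) == (4 + 0))) evaluates to true; next z becomes 4; next final value 16 — matching result 16.
Every one of the 405 inputs gives matching results.
verdict: equivalent


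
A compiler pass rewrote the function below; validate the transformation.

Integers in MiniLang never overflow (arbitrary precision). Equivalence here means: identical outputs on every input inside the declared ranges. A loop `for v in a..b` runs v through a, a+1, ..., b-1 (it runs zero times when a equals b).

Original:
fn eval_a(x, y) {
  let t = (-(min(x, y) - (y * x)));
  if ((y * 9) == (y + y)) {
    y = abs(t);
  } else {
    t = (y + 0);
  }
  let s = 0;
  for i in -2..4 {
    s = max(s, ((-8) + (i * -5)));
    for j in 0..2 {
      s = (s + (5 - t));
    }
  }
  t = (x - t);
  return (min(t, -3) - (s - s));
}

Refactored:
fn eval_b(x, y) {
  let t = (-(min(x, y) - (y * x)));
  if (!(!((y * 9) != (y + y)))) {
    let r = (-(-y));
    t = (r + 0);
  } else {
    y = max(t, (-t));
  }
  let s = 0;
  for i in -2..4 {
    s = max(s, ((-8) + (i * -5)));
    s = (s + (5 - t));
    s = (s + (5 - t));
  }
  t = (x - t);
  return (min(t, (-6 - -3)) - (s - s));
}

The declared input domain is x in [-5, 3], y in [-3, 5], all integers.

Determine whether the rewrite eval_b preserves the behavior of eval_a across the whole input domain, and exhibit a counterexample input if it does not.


Although comparison usage differs, statement counts differ, min/max/abs usage differs, boolean connective usage differs, arithmetic usage differs, loop structure differs, constant usage differs, local variable names differ, 81/81 inputs agree.
verdict: equivalent


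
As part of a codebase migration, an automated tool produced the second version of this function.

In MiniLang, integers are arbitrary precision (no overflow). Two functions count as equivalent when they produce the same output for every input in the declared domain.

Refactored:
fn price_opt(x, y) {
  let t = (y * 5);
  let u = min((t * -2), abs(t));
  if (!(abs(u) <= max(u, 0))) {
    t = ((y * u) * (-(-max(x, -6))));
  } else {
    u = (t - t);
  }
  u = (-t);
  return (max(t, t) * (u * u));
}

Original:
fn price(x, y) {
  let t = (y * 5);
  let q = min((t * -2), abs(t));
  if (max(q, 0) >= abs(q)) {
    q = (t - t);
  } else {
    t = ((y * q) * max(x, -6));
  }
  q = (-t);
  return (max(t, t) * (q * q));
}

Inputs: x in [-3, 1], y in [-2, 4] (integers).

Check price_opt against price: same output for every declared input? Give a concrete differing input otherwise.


Reading the diff, among the changes: boolean connective usage differs, local variable names differ, comparison usage differs.
As a probe, take x=0, y=3: price runs t=15, then q=-30, then (max(q, 0) >= abs(q)) is false, then t=0, then q=0, then returns 0; price_opt runs t=15, then u=-30, then (!(abs(u) <= max(u, 0))) is true, then t=0, then u=0, then returns 0; both end at 0.
Every one of the 35 inputs gives matching results.
verdict: equivalent


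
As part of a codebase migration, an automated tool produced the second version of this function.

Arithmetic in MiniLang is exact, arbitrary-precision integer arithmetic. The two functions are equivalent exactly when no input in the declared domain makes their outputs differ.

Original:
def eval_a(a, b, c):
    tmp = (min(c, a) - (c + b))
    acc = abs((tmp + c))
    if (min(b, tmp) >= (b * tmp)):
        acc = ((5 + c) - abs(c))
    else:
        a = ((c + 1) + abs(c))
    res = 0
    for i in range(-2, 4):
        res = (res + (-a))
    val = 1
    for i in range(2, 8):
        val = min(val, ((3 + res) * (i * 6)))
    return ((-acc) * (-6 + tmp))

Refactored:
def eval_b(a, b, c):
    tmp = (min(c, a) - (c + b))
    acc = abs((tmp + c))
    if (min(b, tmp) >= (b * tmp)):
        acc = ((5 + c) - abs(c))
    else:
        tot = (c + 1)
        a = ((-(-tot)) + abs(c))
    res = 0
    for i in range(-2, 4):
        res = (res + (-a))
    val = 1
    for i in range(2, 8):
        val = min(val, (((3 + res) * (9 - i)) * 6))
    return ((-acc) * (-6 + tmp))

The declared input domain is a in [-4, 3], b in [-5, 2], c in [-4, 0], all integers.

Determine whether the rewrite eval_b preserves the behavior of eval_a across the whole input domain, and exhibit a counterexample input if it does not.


Side by side, the visible changes include: statement counts differ, arithmetic usage differs, local variable names differ, constant usage differs.
Spot check at a=-4, b=2, c=0 — eval_a: tmp becomes -6; next acc becomes 6; next (min(b, tmp) >= (b * tmp)) evaluates to true; next acc becomes 5; next res becomes 0; next at i=-2:; next res becomes 4; next at i=-1:; next res becomes 8; next at i=0:; next res becomes 12; next at i=1:; next res becomes 16; next at i=2:; next res becomes 20; next at i=3:; next res becomes 24; next val becomes 1; next at i=2:; next val becomes 1; next at i=3:; next val becomes 1; next at i=4:; next val becomes 1; next at i=5:; next val becomes 1; next at i=6:; next val becomes 1; next at i=7:; next val becomes 1; next final value 60. eval_b: tmp becomes -6; next acc becomes 6; next (min(b, tmp) >= (b * tmp)) evaluates to true; next acc becomes 5; next res becomes 0; next at i=-2:; next res becomes 4; next at i=-1:; next res becomes 8; next at i=0:; next res becomes 12; next at i=1:; next res becomes 16; next at i=2:; next res becomes 20; next at i=3:; next res becomes 24; next val becomes 1; next at i=2:; next val becomes 1; next at i=3:; next val becomes 1; next at i=4:; next val becomes 1; next at i=5:; next val becomes 1; next at i=6:; next val becomes 1; next at i=7:; next val becomes 1; next final value 60. Both give 60.
Checked all 320 inputs in the declared domain: the outputs agree on every one.
verdict: equivalent


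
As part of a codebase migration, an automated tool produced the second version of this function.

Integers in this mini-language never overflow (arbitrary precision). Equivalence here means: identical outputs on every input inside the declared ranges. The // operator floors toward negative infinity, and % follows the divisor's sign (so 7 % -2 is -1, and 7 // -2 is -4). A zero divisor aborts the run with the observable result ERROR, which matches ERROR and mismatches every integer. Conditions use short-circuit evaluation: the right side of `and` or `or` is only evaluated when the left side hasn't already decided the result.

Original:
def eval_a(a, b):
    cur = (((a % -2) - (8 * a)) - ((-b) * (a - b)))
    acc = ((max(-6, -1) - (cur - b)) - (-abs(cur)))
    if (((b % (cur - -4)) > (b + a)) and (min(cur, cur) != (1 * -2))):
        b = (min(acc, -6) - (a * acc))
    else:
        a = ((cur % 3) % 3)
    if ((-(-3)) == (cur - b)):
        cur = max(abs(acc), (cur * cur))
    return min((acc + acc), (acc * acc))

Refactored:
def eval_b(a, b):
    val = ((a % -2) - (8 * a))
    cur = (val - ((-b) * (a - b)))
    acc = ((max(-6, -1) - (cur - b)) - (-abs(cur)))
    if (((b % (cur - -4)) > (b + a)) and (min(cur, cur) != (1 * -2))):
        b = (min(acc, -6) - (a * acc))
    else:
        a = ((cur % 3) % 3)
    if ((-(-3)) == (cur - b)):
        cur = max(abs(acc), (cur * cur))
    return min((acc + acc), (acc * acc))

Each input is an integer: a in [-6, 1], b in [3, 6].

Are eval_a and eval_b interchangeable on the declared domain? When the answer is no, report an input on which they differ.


Reading the diff, among the changes: statement counts differ, and local variable names differ.
Tracing a=-3, b=4: eval_a: cur=-5, then acc=13, then (((b % (cur - -4)) > (b + a)) and (min(cur, cur) != (1 * -2))) is false, then a=1, then ((-(-3)) == (cur - b)) is false, then returns 26 | eval_b: val=23, then cur=-5, then acc=13, then (((b % (cur - -4)) > (b + a)) and (min(cur, cur) != (1 * -2))) is false, then a=1, then ((-(-3)) == (cur - b)) is false, then returns 26 — matching result 26.
Checked all 32 inputs in the declared domain: the outputs agree on every one.
verdict: equivalent


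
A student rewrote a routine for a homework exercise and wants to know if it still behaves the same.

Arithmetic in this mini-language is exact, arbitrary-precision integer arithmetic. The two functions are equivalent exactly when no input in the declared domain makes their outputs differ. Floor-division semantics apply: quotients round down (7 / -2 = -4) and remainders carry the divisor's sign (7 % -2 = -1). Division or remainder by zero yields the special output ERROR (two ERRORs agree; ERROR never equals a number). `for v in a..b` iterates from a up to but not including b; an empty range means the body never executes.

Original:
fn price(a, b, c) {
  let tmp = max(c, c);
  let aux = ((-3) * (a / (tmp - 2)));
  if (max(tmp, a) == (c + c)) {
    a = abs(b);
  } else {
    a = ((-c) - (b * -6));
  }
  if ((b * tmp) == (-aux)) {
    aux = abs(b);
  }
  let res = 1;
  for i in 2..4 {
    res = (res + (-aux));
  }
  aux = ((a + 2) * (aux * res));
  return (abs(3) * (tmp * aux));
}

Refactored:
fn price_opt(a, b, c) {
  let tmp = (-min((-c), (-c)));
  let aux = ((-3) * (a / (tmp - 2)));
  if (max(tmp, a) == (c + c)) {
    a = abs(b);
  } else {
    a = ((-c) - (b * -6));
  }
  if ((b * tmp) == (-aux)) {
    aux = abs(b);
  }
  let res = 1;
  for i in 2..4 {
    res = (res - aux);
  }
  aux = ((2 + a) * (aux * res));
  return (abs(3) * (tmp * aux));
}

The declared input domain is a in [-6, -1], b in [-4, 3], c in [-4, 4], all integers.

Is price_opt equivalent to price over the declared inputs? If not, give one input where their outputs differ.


The two versions differ — the changes include min/max/abs usage differs, plus arithmetic usage differs.
As a probe, take a=-5, b=2, c=-1: price runs tmp := -1 | aux := -3 | (max(tmp, a) == (c + c)): false | a := 13 | ((b * tmp) == (-aux)): false | res := 1 | iter i=2: | res := 4 | iter i=3: | res := 7 | aux := -315 | result 945; price_opt runs tmp := -1 | aux := -3 | (max(tmp, a) == (c + c)): false | a := 13 | ((b * tmp) == (-aux)): false | res := 1 | iter i=2: | res := 4 | iter i=3: | res := 7 | aux := -315 | result 945; both end at 945.
Checked all 432 inputs in the declared domain: the outputs agree on every one.
verdict: equivalent


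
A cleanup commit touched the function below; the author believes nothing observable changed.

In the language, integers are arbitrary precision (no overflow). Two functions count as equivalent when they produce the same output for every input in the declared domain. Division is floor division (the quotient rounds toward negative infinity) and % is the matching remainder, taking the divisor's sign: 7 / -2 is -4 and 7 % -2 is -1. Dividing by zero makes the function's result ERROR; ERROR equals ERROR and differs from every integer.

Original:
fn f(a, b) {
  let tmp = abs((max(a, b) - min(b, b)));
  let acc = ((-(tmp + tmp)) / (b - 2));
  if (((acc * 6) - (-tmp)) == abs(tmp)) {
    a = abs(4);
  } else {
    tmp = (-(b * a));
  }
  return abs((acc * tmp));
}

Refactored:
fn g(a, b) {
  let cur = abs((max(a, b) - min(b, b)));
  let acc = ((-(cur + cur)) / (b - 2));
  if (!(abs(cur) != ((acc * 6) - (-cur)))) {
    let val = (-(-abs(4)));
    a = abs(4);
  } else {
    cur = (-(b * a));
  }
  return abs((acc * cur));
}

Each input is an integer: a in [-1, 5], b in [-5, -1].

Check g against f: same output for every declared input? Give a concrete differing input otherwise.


Equivalent — the differences include comparison usage differs, min/max/abs usage differs, boolean connective usage differs, constant usage differs, statement counts differ, local variable names differ, yet no declared input distinguishes the two.
One worked example (a=5, b=-1) — f: tmp becomes 6; next acc becomes 4; next (((acc * 6) - (-tmp)) == abs(tmp)) evaluates to false; next tmp becomes 5; next final value 20; g: cur becomes 6; next acc becomes 4; next (!(abs(cur) != ((acc * 6) - (-cur)))) evaluates to false; next cur becomes 5; next final value 20; agreement on 20.
Every one of the 35 inputs gives matching results.
verdict: equivalent


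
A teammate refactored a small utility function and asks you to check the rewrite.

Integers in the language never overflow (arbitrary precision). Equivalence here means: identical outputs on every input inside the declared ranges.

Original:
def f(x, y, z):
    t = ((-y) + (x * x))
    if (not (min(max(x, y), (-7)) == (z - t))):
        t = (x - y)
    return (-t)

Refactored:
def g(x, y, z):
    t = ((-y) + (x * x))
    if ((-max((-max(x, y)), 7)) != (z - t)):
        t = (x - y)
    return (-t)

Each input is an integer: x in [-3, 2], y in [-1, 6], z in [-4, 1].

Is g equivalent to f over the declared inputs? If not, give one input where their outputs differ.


Changes here: min/max/abs usage differs, and boolean connective usage differs, and comparison usage differs; the full 288-point sweep finds no disagreement.
verdict: equivalent


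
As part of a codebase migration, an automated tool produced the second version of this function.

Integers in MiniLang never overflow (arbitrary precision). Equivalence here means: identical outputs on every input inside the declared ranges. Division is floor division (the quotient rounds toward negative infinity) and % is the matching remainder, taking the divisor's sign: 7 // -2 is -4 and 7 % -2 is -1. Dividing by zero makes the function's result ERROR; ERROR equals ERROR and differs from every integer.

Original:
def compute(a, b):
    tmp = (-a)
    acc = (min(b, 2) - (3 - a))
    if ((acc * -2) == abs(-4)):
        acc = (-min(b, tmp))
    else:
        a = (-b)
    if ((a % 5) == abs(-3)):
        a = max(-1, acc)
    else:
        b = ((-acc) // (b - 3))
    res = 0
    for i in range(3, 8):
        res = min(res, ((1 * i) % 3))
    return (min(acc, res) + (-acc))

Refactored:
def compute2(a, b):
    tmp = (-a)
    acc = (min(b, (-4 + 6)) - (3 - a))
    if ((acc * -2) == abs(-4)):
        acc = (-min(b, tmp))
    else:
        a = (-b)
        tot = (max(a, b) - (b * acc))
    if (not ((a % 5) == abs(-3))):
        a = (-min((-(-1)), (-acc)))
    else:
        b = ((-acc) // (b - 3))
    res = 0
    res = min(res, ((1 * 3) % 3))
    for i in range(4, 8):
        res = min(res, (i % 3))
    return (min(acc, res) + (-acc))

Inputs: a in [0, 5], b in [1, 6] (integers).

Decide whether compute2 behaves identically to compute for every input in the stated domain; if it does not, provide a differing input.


These are not equivalent — on a=0, b=3 the outputs split (ERROR vs 0).
compute: tmp becomes 0; next acc becomes -1; next ((acc * -2) == abs(-4)) evaluates to false; next a becomes -3; next ((a % 5) == abs(-3)) evaluates to false; next hits division by zero so the output is ERROR
compute2: tmp becomes 0; next acc becomes -1; next ((acc * -2) == abs(-4)) evaluates to false; next a becomes -3; next tot becomes 6; next (not ((a % 5) == abs(-3))) evaluates to true; next a becomes -1; next res becomes 0; next res becomes 0; next at i=4:; next res becomes 0; next at i=5:; next res becomes 0; next at i=6:; next res becomes 0; next at i=7:; next res becomes 0; next final value 0
verdict: not equivalent; witness: a=0, b=3
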